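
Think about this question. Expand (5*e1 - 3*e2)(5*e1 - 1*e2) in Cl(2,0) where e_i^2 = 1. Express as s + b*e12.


Expand: (5*e1 - 3*e2)(5*e1 - 1*e2)
= 5*5*e1e1 + 5*(-1)*e1e2 + (-3)*5*e2e1 + (-3)*(-1)*e2e2
Using e1^2 = e2^2 = 1, e2e1 = -e1e2:
Scalar part s = 5*5 + (-3)*(-1) = 25 + 3 = 28
Bivector part b = 5*(-1) - (-3)*5 = -5 - (-15) = 10
uv = 28 + 10*e12


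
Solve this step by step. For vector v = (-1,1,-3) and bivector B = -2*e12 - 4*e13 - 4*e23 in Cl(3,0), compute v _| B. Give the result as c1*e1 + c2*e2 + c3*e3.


Left contraction v _| B = <vB>_1 (grade-1 part of the geometric product vB).
Using e1_|e12 = e2, e2_|e12 = -e1, e1_|e13 = e3, e3_|e13 = -e1, e2_|e23 = e3, e3_|e23 = -e2:
e1 coeff: -v2*b12 - v3*b13 = -(1)*(-2) - (-3)*(-4) = -10
e2 coeff: v1*b12 - v3*b23 = (-1)*(-2) - (-3)*(-4) = -10
e3 coeff: v1*b13 + v2*b23 = (-1)*(-4) + (1)*(-4) = 0
v _| B = -10*e1 - 10*e2 + 0*e3


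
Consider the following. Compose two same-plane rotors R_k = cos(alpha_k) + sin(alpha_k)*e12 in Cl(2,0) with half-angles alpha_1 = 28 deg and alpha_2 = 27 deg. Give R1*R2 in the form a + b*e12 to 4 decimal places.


Same-plane rotors commute and their half-angles add:
R1*R2 = cos(a1 + a2) + sin(a1 + a2)*e12.
a1 + a2 = 28 + 27 = 55 deg
cos(55 deg) = 0.5736
sin(55 deg) = 0.8192
R1*R2 = 0.5736 + 0.8192*e12


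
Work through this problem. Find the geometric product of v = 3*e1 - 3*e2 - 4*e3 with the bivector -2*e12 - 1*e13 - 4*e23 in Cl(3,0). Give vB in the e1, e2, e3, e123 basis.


vB has grade-1 (vector) and grade-3 (trivector) parts: vB = (v _| B) + (v ^ B).
Vector part <vB>_1:
  e1: -v2*b12 - v3*b13 = -(-3)*(-2) - (-4)*(-1) = -10
  e2: v1*b12 - v3*b23 = (3)*(-2) - (-4)*(-4) = -22
  e3: v1*b13 + v2*b23 = (3)*(-1) + (-3)*(-4) = 9
Trivector part <vB>_3:
  e123: v1*b23 - v2*b13 + v3*b12 = (3)*(-4) - (-3)*(-1) + (-4)*(-2) = -7
vB = -10*e1 - 22*e2 + 9*e3 - 7*e123


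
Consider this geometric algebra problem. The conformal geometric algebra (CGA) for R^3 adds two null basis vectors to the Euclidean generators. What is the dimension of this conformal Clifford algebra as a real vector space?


The conformal model of R^3 uses Cl(4,1): the 3 Euclidean generators plus two extra orthogonal generators e+ (e+^2 = +1) and e- (e-^2 = -1), from which the null vectors e0, einf are built.
Number of generators m = 3 + 2 = 5.
dim Cl(p,q) = 2^m = 2^5 = 32


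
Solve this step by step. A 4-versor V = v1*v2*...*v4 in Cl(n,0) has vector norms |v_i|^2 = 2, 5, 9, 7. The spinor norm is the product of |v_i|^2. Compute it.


Spinor norm N(V) = |v1|^2 * |v2|^2 * ... * |v4|^2
= 2 * 5 * 9 * 7
Running product: 2, 10, 90, 630
N(V) = 630


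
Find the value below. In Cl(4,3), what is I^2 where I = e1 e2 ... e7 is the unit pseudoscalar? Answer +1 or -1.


The pseudoscalar I = e1...e_n (product of all n generators) of Cl(p,q) satisfies I^2 = (-1)^(q + n(n-1)/2).
p = 4, q = 3, n = p + q = 7
n(n-1)/2 = 7 * 6 / 2 = 21
Exponent = q + n(n-1)/2 = 3 + 21 = 24
I^2 = (-1)^24 = +1


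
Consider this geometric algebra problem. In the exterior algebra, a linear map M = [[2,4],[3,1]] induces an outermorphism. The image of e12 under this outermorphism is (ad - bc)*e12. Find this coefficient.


The outermorphism of a linear map f sends e1^e2 to f(e1)^f(e2).
f(e1) = 2*e1 + 3*e2
f(e2) = 4*e1 + 1*e2
f(e1) ^ f(e2) = (2*e1 + 3*e2) ^ (4*e1 + 1*e2)
= 2*1*e12 + 3*4*e21
= (2 - 12)*e12
= -10*e12
Coefficient = -10


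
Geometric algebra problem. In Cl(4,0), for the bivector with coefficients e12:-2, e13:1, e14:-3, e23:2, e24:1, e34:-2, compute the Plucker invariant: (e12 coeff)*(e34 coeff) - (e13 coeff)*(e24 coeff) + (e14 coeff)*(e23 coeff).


Plucker relation: af - be + cd
a*f = (-2)*(-2) = 4
b*e = 1*1 = 1
c*d = (-3)*2 = -6
af - be + cd = 4 - 1 + (-6)
= -3


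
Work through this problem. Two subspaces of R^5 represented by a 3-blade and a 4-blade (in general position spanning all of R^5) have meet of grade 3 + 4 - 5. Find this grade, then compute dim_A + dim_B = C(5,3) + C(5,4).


Meet grade = grade(A) + grade(B) - n
= 3 + 4 - 5 = 2
C(5,3) = 10
C(5,4) = 5
dim_A + dim_B = 10 + 5 = 15


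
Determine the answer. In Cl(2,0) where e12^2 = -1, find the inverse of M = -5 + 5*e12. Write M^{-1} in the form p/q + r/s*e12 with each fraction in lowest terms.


M = -5 + 5*e12, where e12^2 = -1.
Since M commutes with its reverse ~M = a - b*e12, M * ~M = a^2 - b^2*e12^2 = a^2 + b^2.
So M^{-1} = ~M / (a^2 + b^2) = (a - b*e12)/(a^2 + b^2).
a^2 + b^2 = 25 + 25 = 50
Scalar part = -5/50 = -1/10
Bivector coeff = -5/50 = -1/10
M^{-1} = -1/10 - 1/10*e12


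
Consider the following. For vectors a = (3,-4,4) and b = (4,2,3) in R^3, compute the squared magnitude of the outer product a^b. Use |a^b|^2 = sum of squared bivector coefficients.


a wedge b = (a1*b2 - a2*b1)*e12 + (a1*b3 - a3*b1)*e13 + (a2*b3 - a3*b2)*e23
e12 coeff: 3*2 - (-4)*4 = 6 - (-16) = 22
e13 coeff: 3*3 - 4*4 = 9 - 16 = -7
e23 coeff: (-4)*3 - 4*2 = -12 - 8 = -20
|a wedge b|^2 = 22^2 + (-7)^2 + (-20)^2
= 484 + 49 + 400
= 933


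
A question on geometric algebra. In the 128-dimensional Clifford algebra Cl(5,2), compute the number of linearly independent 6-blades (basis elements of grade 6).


Number of grade-k basis blades in Cl(p,q) with n = p + q is C(n, k).
n = 5 + 2 = 7
C(7, 6) = 7! / (6! * 1!)
= 5040 / (720 * 1)
= 7


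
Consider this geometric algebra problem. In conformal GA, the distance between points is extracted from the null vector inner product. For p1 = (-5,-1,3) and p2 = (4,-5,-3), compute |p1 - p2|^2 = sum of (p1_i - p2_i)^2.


p1 - p2 = (-9, 4, 6)
|p1 - p2|^2 = (-9)^2 + 4^2 + 6^2
= 81 + 16 + 36
= 133


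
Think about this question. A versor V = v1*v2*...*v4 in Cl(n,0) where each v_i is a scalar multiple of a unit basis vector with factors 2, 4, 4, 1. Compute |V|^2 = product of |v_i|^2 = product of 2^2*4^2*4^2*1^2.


Each vector v_i has |v_i|^2 = s_i^2
Squared scales: 2^2 = 4, 4^2 = 16, 4^2 = 16, 1^2 = 1
|V|^2 = 4 * 16 * 16 * 1
= 1024


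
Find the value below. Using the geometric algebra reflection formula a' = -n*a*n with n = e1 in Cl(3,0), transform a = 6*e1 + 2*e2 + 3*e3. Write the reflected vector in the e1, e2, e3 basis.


Reflection formula: a' = -n*a*n, with n = e1 (unit vector, n^2 = 1).
For reflection through hyperplane perp to e1:
The component along e1 flips sign, others stay.
a = (6, 2, 3)
a' = (-6, 2, 3)
a' = -6*e1 + 2*e2 + 3*e3


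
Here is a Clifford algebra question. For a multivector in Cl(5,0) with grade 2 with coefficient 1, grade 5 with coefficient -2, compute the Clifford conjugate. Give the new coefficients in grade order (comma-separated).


Clifford conjugate sign for grade k: (-1)^(k(k+1)/2)
Grade 2: (-1)^(2*3/2) = (-1)^3 = -1, coeff 1 -> -1
Grade 5: (-1)^(5*6/2) = (-1)^15 = -1, coeff -2 -> 2
Conjugated coefficients: -1, 2


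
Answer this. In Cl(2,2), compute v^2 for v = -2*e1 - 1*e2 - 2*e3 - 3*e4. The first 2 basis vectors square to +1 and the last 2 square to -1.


v^2 = sum of c_i^2 * e_i^2
Positive signature terms (e_i^2 = +1): (-2)^2 + (-1)^2 = 5
Negative signature terms (e_j^2 = -1): (-2)^2 + (-3)^2 = 13
v^2 = 5 - 13 = -8


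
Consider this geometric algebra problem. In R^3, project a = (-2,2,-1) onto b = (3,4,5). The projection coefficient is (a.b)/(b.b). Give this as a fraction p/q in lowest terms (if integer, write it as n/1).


Projection coefficient = (a . b) / (b . b)
a . b = (-2)*3 + 2*4 + (-1)*5
= -6 + 8 + (-5) = -3
b . b = 3^2 + 4^2 + 5^2
= 9 + 16 + 25 = 50
Coefficient = -3/50
In lowest terms: -3/50


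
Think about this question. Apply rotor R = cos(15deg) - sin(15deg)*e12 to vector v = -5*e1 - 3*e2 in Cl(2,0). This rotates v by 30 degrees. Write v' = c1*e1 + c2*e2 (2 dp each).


Rotor R = cos(15deg) - sin(15deg)*e12
Rotation angle theta = 2 * 15 = 30 degrees
v' = R*v*~R rotates v by theta.
cos(30deg) = 0.8660, sin(30deg) = 0.5000
v'_1 = -5*cos(30deg) - (-3)*sin(30deg)
= -5*0.8660 - (-3)*0.5000
= -2.83
v'_2 = -5*sin(30deg) + (-3)*cos(30deg)
= -5*0.5000 + (-3)*0.8660
= -5.10
v' = -2.83*e1 - 5.10*e2


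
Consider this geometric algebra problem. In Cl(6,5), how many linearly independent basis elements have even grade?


Even subalgebra dimension = 2^(n-1)
n = 6 + 5 = 11
2^(11 - 1) = 2^10 = 1024
Verification: sum of C(11,k) for even k = 1 + 55 + 330 + 462 + 165 + 11 = 1024
Result = 1024


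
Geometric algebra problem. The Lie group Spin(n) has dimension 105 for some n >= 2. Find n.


dim Spin(n) = dim so(n) = n(n-1)/2.
Solve n(n-1)/2 = 105, i.e. n^2 - n - 210 = 0.
Discriminant = 1 + 8*105 = 841
n = (1 + sqrt(841))/2 = (1 + 29)/2 = 15


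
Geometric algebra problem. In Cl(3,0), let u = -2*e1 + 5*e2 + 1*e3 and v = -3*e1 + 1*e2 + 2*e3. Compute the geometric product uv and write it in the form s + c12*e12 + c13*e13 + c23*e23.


In Cl(3,0): e_i^2 = 1, e_ie_j = -e_je_i for i != j.
Scalar part = u . v = (-2)*(-3) + 5*1 + 1*2
= 6 + 5 + 2 = 13
e12 coeff = (-2)*1 - 5*(-3) = -2 - (-15) = 13
e13 coeff = (-2)*2 - 1*(-3) = -4 - (-3) = -1
e23 coeff = 5*2 - 1*1 = 10 - 1 = 9
uv = 13 + 13*e12 - 1*e13 + 9*e23


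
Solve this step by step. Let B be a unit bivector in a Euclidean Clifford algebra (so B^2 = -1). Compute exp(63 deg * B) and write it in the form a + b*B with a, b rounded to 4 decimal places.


For a unit bivector B with B^2 = -1, the exponential series gives
e^(theta*B) = cos(theta) + sin(theta)*B (the GA analogue of Euler's formula).
theta = 63 degrees = 1.099557 rad
cos(63 deg) = 0.4540
sin(63 deg) = 0.8910
exp(theta*B) = 0.4540 + 0.8910*B


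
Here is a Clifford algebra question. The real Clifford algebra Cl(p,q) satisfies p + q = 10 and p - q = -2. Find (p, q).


We need p + q = 10 and p - q = -2.
Adding: 2p = 10 + (-2) = 8, so p = 4.
Then q = 10 - 4 = 6.
(p, q) = (4, 6)


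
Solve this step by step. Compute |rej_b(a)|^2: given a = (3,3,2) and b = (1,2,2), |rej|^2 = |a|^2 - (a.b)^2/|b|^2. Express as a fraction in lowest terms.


|a|^2 = 3^2 + 3^2 + 2^2 = 22
|b|^2 = 1^2 + 2^2 + 2^2 = 9
a . b = 3*1 + 3*2 + 2*2 = 13
(a.b)^2 = 13^2 = 169
|rej|^2 = 22 - 169/9
= (198 - 169)/9
= 29/9
In lowest terms: 29/9


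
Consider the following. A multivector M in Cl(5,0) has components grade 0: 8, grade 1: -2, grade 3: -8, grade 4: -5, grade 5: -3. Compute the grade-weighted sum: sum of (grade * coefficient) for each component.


Grade-weighted sum = sum of grade_k * coefficient_k
0*8 = 0
1*(-2) = -2
3*(-8) = -24
4*(-5) = -20
5*(-3) = -15
Total = 0 + (-2) + (-24) + (-20) + (-15) = -61


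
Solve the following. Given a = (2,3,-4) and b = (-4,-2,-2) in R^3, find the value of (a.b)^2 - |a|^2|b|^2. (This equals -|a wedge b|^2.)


a . b = 2*(-4) + 3*(-2) + (-4)*(-2)
= -8 + (-6) + 8 = -6
|a|^2 = 2^2 + 3^2 + (-4)^2 = 29
|b|^2 = (-4)^2 + (-2)^2 + (-2)^2 = 24
(a.b)^2 = (-6)^2 = 36
|a|^2 * |b|^2 = 29 * 24 = 696
Result = 36 - 696 = -660


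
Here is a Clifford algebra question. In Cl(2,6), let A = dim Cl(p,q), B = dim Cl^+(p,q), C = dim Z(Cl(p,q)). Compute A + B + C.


n = 2 + 6 = 8
Total dim = 2^8 = 256
Even subalgebra dim = 2^7 = 128
n is even, so center dim = 1
Sum = 256 + 128 + 1 = 385


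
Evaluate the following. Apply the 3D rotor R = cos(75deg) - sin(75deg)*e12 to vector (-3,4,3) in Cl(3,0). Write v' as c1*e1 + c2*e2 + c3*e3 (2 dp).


Rotor R = cos(75deg) - sin(75deg)*e12
Rotation angle theta = 2 * 75 = 150 degrees in the e12 plane (e1 -> e2).
The component perpendicular to the plane (e3) is invariant: v'_3 = v3 = 3.00
cos(150deg) = -0.8660, sin(150deg) = 0.5000
v'_1 = v1*cos(theta) - v2*sin(theta) = -3*(-0.8660) - 4*0.5000 = 0.60
v'_2 = v1*sin(theta) + v2*cos(theta) = -3*0.5000 + 4*(-0.8660) = -4.96
v' = 0.60*e1 - 4.96*e2 + 3.00*e3


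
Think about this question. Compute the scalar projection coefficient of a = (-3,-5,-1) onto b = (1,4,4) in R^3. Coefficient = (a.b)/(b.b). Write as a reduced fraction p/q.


Projection coefficient = (a . b) / (b . b)
a . b = (-3)*1 + (-5)*4 + (-1)*4
= -3 + (-20) + (-4) = -27
b . b = 1^2 + 4^2 + 4^2
= 1 + 16 + 16 = 33
Coefficient = -27/33
In lowest terms: -9/11


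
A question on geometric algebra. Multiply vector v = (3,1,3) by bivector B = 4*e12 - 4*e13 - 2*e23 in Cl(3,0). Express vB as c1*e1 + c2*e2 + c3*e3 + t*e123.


vB has grade-1 (vector) and grade-3 (trivector) parts: vB = (v _| B) + (v ^ B).
Vector part <vB>_1:
  e1: -v2*b12 - v3*b13 = -(1)*(4) - (3)*(-4) = 8
  e2: v1*b12 - v3*b23 = (3)*(4) - (3)*(-2) = 18
  e3: v1*b13 + v2*b23 = (3)*(-4) + (1)*(-2) = -14
Trivector part <vB>_3:
  e123: v1*b23 - v2*b13 + v3*b12 = (3)*(-2) - (1)*(-4) + (3)*(4) = 10
vB = 8*e1 + 18*e2 - 14*e3 + 10*e123


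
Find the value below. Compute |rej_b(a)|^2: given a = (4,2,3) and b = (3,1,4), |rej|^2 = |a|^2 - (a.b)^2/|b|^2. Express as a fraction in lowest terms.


|a|^2 = 4^2 + 2^2 + 3^2 = 29
|b|^2 = 3^2 + 1^2 + 4^2 = 26
a . b = 4*3 + 2*1 + 3*4 = 26
(a.b)^2 = 26^2 = 676
|rej|^2 = 29 - 676/26
= (754 - 676)/26
= 78/26
In lowest terms: 3/1


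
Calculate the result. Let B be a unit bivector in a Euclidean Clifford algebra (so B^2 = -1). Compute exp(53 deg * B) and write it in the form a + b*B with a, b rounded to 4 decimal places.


For a unit bivector B with B^2 = -1, the exponential series gives
e^(theta*B) = cos(theta) + sin(theta)*B (the GA analogue of Euler's formula).
theta = 53 degrees = 0.925025 rad
cos(53 deg) = 0.6018
sin(53 deg) = 0.7986
exp(theta*B) = 0.6018 + 0.7986*B


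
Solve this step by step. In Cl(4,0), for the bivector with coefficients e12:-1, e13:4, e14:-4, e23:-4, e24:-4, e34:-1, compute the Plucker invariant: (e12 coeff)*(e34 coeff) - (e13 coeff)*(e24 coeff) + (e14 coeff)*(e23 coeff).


Plucker relation: af - be + cd
a*f = (-1)*(-1) = 1
b*e = 4*(-4) = -16
c*d = (-4)*(-4) = 16
af - be + cd = 1 - (-16) + 16
= 33


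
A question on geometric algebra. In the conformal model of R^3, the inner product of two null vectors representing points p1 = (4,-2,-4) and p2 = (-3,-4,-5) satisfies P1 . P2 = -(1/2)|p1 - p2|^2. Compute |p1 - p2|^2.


p1 - p2 = (7, 2, 1)
|p1 - p2|^2 = 7^2 + 2^2 + 1^2
= 49 + 4 + 1
= 54


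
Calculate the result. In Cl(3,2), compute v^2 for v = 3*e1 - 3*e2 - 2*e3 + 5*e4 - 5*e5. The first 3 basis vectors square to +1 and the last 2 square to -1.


v^2 = sum of c_i^2 * e_i^2
Positive signature terms (e_i^2 = +1): 3^2 + (-3)^2 + (-2)^2 = 22
Negative signature terms (e_j^2 = -1): 5^2 + (-5)^2 = 50
v^2 = 22 - 50 = -28


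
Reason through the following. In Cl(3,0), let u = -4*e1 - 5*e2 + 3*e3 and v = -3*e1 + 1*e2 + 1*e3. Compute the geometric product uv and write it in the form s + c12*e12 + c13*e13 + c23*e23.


In Cl(3,0): e_i^2 = 1, e_ie_j = -e_je_i for i != j.
Scalar part = u . v = (-4)*(-3) + (-5)*1 + 3*1
= 12 + (-5) + 3 = 10
e12 coeff = (-4)*1 - (-5)*(-3) = -4 - 15 = -19
e13 coeff = (-4)*1 - 3*(-3) = -4 - (-9) = 5
e23 coeff = (-5)*1 - 3*1 = -5 - 3 = -8
uv = 10 - 19*e12 + 5*e13 - 8*e23


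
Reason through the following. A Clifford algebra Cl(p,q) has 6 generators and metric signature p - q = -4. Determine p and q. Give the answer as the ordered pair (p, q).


We need p + q = 6 and p - q = -4.
Adding: 2p = 6 + (-4) = 2, so p = 1.
Then q = 6 - 1 = 5.
(p, q) = (1, 5)


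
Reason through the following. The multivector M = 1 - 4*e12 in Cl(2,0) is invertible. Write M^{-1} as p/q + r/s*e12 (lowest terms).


M = 1 - 4*e12, where e12^2 = -1.
Since M commutes with its reverse ~M = a - b*e12, M * ~M = a^2 - b^2*e12^2 = a^2 + b^2.
So M^{-1} = ~M / (a^2 + b^2) = (a - b*e12)/(a^2 + b^2).
a^2 + b^2 = 1 + 16 = 17
Scalar part = 1/17 = 1/17
Bivector coeff = 4/17 = 4/17
M^{-1} = 1/17 + 4/17*e12


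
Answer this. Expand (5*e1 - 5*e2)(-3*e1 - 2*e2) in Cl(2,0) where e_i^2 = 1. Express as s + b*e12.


Expand: (5*e1 - 5*e2)(-3*e1 - 2*e2)
= 5*(-3)*e1e1 + 5*(-2)*e1e2 + (-5)*(-3)*e2e1 + (-5)*(-2)*e2e2
Using e1^2 = e2^2 = 1, e2e1 = -e1e2:
Scalar part s = 5*(-3) + (-5)*(-2) = -15 + 10 = -5
Bivector part b = 5*(-2) - (-5)*(-3) = -10 - 15 = -25
uv = -5 - 25*e12


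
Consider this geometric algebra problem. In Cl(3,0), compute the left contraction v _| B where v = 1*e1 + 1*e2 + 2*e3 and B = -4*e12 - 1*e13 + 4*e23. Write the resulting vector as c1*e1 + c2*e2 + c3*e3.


Left contraction v _| B = <vB>_1 (grade-1 part of the geometric product vB).
Using e1_|e12 = e2, e2_|e12 = -e1, e1_|e13 = e3, e3_|e13 = -e1, e2_|e23 = e3, e3_|e23 = -e2:
e1 coeff: -v2*b12 - v3*b13 = -(1)*(-4) - (2)*(-1) = 6
e2 coeff: v1*b12 - v3*b23 = (1)*(-4) - (2)*(4) = -12
e3 coeff: v1*b13 + v2*b23 = (1)*(-1) + (1)*(4) = 3
v _| B = 6*e1 - 12*e2 + 3*e3


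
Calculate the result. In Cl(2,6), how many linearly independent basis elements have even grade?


Even subalgebra dimension = 2^(n-1)
n = 2 + 6 = 8
2^(8 - 1) = 2^7 = 128
Verification: sum of C(8,k) for even k = 1 + 28 + 70 + 28 + 1 = 128
Result = 128


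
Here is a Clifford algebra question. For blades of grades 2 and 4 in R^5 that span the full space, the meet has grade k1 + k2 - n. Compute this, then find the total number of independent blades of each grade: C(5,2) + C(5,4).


Meet grade = grade(A) + grade(B) - n
= 2 + 4 - 5 = 1
C(5,2) = 10
C(5,4) = 5
dim_A + dim_B = 10 + 5 = 15


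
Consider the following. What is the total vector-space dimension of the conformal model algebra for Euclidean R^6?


The conformal model of R^6 uses Cl(7,1): the 6 Euclidean generators plus two extra orthogonal generators e+ (e+^2 = +1) and e- (e-^2 = -1), from which the null vectors e0, einf are built.
Number of generators m = 6 + 2 = 8.
dim Cl(p,q) = 2^m = 2^8 = 256


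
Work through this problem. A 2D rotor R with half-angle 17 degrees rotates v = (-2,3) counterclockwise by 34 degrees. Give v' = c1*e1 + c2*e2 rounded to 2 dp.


Rotor R = cos(17deg) - sin(17deg)*e12
Rotation angle theta = 2 * 17 = 34 degrees
v' = R*v*~R rotates v by theta.
cos(34deg) = 0.8290, sin(34deg) = 0.5592
v'_1 = -2*cos(34deg) - 3*sin(34deg)
= -2*0.8290 - 3*0.5592
= -3.34
v'_2 = -2*sin(34deg) + 3*cos(34deg)
= -2*0.5592 + 3*0.8290
= 1.37
v' = -3.34*e1 + 1.37*e2


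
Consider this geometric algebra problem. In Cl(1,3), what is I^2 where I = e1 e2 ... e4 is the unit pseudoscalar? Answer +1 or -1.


The pseudoscalar I = e1...e_n (product of all n generators) of Cl(p,q) satisfies I^2 = (-1)^(q + n(n-1)/2).
p = 1, q = 3, n = p + q = 4
n(n-1)/2 = 4 * 3 / 2 = 6
Exponent = q + n(n-1)/2 = 3 + 6 = 9
I^2 = (-1)^9 = -1


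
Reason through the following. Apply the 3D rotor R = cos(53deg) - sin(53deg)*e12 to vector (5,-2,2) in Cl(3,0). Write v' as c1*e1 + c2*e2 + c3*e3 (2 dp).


Rotor R = cos(53deg) - sin(53deg)*e12
Rotation angle theta = 2 * 53 = 106 degrees in the e12 plane (e1 -> e2).
The component perpendicular to the plane (e3) is invariant: v'_3 = v3 = 2.00
cos(106deg) = -0.2756, sin(106deg) = 0.9613
v'_1 = v1*cos(theta) - v2*sin(theta) = 5*(-0.2756) - (-2)*0.9613 = 0.54
v'_2 = v1*sin(theta) + v2*cos(theta) = 5*0.9613 + (-2)*(-0.2756) = 5.36
v' = 0.54*e1 + 5.36*e2 + 2.00*e3


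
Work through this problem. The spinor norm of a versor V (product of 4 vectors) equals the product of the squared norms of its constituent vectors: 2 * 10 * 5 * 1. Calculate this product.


Spinor norm N(V) = |v1|^2 * |v2|^2 * ... * |v4|^2
= 2 * 10 * 5 * 1
Running product: 2, 20, 100, 100
N(V) = 100


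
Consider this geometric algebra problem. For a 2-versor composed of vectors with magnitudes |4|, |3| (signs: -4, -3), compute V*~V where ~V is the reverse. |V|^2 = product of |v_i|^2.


Each vector v_i has |v_i|^2 = s_i^2
Squared scales: (-4)^2 = 16, (-3)^2 = 9
|V|^2 = 16 * 9
= 144


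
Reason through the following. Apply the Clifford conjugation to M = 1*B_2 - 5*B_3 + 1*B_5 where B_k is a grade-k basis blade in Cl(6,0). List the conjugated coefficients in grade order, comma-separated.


Clifford conjugate sign for grade k: (-1)^(k(k+1)/2)
Grade 2: (-1)^(2*3/2) = (-1)^3 = -1, coeff 1 -> -1
Grade 3: (-1)^(3*4/2) = (-1)^6 = 1, coeff -5 -> -5
Grade 5: (-1)^(5*6/2) = (-1)^15 = -1, coeff 1 -> -1
Conjugated coefficients: -1, -5, -1


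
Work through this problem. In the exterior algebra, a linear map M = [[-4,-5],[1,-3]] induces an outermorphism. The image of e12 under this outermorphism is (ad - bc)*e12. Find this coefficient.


The outermorphism of a linear map f sends e1^e2 to f(e1)^f(e2).
f(e1) = -4*e1 + 1*e2
f(e2) = -5*e1 - 3*e2
f(e1) ^ f(e2) = (-4*e1 + 1*e2) ^ (-5*e1 - 3*e2)
= (-4)*(-3)*e12 + 1*(-5)*e21
= (12 - (-5))*e12
= 17*e12
Coefficient = 17


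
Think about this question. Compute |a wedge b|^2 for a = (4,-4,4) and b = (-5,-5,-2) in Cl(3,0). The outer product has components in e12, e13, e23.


a wedge b = (a1*b2 - a2*b1)*e12 + (a1*b3 - a3*b1)*e13 + (a2*b3 - a3*b2)*e23
e12 coeff: 4*(-5) - (-4)*(-5) = -20 - 20 = -40
e13 coeff: 4*(-2) - 4*(-5) = -8 - (-20) = 12
e23 coeff: (-4)*(-2) - 4*(-5) = 8 - (-20) = 28
|a wedge b|^2 = (-40)^2 + 12^2 + 28^2
= 1600 + 144 + 784
= 2528


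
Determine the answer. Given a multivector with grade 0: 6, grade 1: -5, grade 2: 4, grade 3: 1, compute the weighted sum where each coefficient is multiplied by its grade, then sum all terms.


Grade-weighted sum = sum of grade_k * coefficient_k
0*6 = 0
1*(-5) = -5
2*4 = 8
3*1 = 3
Total = 0 + (-5) + 8 + 3 = 6


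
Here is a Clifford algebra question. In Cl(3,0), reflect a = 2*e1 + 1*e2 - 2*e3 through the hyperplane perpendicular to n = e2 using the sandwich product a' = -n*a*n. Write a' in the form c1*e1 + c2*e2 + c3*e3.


Reflection formula: a' = -n*a*n, with n = e2 (unit vector, n^2 = 1).
For reflection through hyperplane perp to e2:
The component along e2 flips sign, others stay.
a = (2, 1, -2)
a' = (2, -1, -2)
a' = 2*e1 - 1*e2 - 2*e3


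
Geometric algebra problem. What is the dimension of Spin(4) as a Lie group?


Spin(n) double-covers SO(n); both have Lie algebra so(n) of dimension n(n-1)/2.
n = 4
n(n-1) = 4 * 3 = 12
dim Spin(4) = 12/2 = 6


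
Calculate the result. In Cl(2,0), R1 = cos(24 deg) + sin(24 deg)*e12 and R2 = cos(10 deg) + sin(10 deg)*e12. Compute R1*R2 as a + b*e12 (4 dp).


Same-plane rotors commute and their half-angles add:
R1*R2 = cos(a1 + a2) + sin(a1 + a2)*e12.
a1 + a2 = 24 + 10 = 34 deg
cos(34 deg) = 0.8290
sin(34 deg) = 0.5592
R1*R2 = 0.8290 + 0.5592*e12


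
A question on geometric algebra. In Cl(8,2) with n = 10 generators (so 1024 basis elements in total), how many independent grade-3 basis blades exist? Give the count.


Number of grade-k basis blades in Cl(p,q) with n = p + q is C(n, k).
n = 8 + 2 = 10
C(10, 3) = 10! / (3! * 7!)
= 3628800 / (6 * 5040)
= 120


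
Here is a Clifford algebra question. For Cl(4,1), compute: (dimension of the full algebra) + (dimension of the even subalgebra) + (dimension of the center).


n = 4 + 1 = 5
Total dim = 2^5 = 32
Even subalgebra dim = 2^4 = 16
n is odd, so center dim = 2
Sum = 32 + 16 + 2 = 50


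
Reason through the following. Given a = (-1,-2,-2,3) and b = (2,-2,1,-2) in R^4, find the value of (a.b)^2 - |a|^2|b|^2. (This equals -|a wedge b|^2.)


a . b = (-1)*2 + (-2)*(-2) + (-2)*1 + 3*(-2)
= -2 + 4 + (-2) + (-6) = -6
|a|^2 = (-1)^2 + (-2)^2 + (-2)^2 + 3^2 = 18
|b|^2 = 2^2 + (-2)^2 + 1^2 + (-2)^2 = 13
(a.b)^2 = (-6)^2 = 36
|a|^2 * |b|^2 = 18 * 13 = 234
Result = 36 - 234 = -198


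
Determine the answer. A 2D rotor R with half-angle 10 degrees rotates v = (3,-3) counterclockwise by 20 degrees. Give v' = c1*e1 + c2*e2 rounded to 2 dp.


Rotor R = cos(10deg) - sin(10deg)*e12
Rotation angle theta = 2 * 10 = 20 degrees
v' = R*v*~R rotates v by theta.
cos(20deg) = 0.9397, sin(20deg) = 0.3420
v'_1 = 3*cos(20deg) - (-3)*sin(20deg)
= 3*0.9397 - (-3)*0.3420
= 3.85
v'_2 = 3*sin(20deg) + (-3)*cos(20deg)
= 3*0.3420 + (-3)*0.9397
= -1.79
v' = 3.85*e1 - 1.79*e2


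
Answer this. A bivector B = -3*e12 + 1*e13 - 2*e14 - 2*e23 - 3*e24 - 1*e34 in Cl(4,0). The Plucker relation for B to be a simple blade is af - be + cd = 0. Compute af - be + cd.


Plucker relation: af - be + cd
a*f = (-3)*(-1) = 3
b*e = 1*(-3) = -3
c*d = (-2)*(-2) = 4
af - be + cd = 3 - (-3) + 4
= 10


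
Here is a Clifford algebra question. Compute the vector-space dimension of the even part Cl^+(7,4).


Even subalgebra dimension = 2^(n-1)
n = 7 + 4 = 11
2^(11 - 1) = 2^10 = 1024
Verification: sum of C(11,k) for even k = 1 + 55 + 330 + 462 + 165 + 11 = 1024
Result = 1024


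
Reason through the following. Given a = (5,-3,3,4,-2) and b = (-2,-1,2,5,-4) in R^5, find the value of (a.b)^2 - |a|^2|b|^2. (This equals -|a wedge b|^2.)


a . b = 5*(-2) + (-3)*(-1) + 3*2 + 4*5 + (-2)*(-4)
= -10 + 3 + 6 + 20 + 8 = 27
|a|^2 = 5^2 + (-3)^2 + 3^2 + 4^2 + (-2)^2 = 63
|b|^2 = (-2)^2 + (-1)^2 + 2^2 + 5^2 + (-4)^2 = 50
(a.b)^2 = 27^2 = 729
|a|^2 * |b|^2 = 63 * 50 = 3150
Result = 729 - 3150 = -2421


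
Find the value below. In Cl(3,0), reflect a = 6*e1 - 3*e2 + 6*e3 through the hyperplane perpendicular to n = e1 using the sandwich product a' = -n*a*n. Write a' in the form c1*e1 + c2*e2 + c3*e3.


Reflection formula: a' = -n*a*n, with n = e1 (unit vector, n^2 = 1).
For reflection through hyperplane perp to e1:
The component along e1 flips sign, others stay.
a = (6, -3, 6)
a' = (-6, -3, 6)
a' = -6*e1 - 3*e2 + 6*e3


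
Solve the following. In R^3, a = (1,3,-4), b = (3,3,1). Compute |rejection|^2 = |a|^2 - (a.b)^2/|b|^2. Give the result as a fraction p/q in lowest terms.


|a|^2 = 1^2 + 3^2 + (-4)^2 = 26
|b|^2 = 3^2 + 3^2 + 1^2 = 19
a . b = 1*3 + 3*3 + (-4)*1 = 8
(a.b)^2 = 8^2 = 64
|rej|^2 = 26 - 64/19
= (494 - 64)/19
= 430/19
In lowest terms: 430/19


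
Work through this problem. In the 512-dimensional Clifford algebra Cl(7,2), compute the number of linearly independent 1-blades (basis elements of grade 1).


Number of grade-k basis blades in Cl(p,q) with n = p + q is C(n, k).
n = 7 + 2 = 9
C(9, 1) = 9! / (1! * 8!)
= 362880 / (1 * 40320)
= 9


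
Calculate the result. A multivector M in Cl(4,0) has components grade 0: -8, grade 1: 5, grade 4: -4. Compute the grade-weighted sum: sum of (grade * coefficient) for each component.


Grade-weighted sum = sum of grade_k * coefficient_k
0*(-8) = 0
1*5 = 5
4*(-4) = -16
Total = 0 + 5 + (-16) = -11


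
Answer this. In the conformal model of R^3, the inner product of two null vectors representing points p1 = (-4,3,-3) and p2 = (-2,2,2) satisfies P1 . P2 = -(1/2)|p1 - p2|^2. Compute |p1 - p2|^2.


p1 - p2 = (-2, 1, -5)
|p1 - p2|^2 = (-2)^2 + 1^2 + (-5)^2
= 4 + 1 + 25
= 30


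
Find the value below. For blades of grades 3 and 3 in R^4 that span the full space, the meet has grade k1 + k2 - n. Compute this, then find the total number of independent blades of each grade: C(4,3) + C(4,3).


Meet grade = grade(A) + grade(B) - n
= 3 + 3 - 4 = 2
C(4,3) = 4
C(4,3) = 4
dim_A + dim_B = 4 + 4 = 8


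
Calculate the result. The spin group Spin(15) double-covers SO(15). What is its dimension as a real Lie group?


Spin(n) double-covers SO(n); both have Lie algebra so(n) of dimension n(n-1)/2.
n = 15
n(n-1) = 15 * 14 = 210
dim Spin(15) = 210/2 = 105


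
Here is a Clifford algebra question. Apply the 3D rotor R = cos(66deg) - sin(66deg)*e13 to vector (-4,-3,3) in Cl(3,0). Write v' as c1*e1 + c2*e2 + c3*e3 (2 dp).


Rotor R = cos(66deg) - sin(66deg)*e13
Rotation angle theta = 2 * 66 = 132 degrees in the e13 plane (e1 -> e3).
The component perpendicular to the plane (e2) is invariant: v'_2 = v2 = -3.00
cos(132deg) = -0.6691, sin(132deg) = 0.7431
v'_1 = v1*cos(theta) - v3*sin(theta) = -4*(-0.6691) - 3*0.7431 = 0.45
v'_3 = v1*sin(theta) + v3*cos(theta) = -4*0.7431 + 3*(-0.6691) = -4.98
v' = 0.45*e1 - 3.00*e2 - 4.98*e3


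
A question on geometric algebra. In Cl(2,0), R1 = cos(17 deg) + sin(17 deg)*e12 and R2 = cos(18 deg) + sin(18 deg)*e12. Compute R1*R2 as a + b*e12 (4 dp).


Same-plane rotors commute and their half-angles add:
R1*R2 = cos(a1 + a2) + sin(a1 + a2)*e12.
a1 + a2 = 17 + 18 = 35 deg
cos(35 deg) = 0.8192
sin(35 deg) = 0.5736
R1*R2 = 0.8192 + 0.5736*e12


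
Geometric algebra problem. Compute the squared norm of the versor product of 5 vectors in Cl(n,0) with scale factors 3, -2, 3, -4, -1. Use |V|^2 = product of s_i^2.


Each vector v_i has |v_i|^2 = s_i^2
Squared scales: 3^2 = 9, (-2)^2 = 4, 3^2 = 9, (-4)^2 = 16, (-1)^2 = 1
|V|^2 = 9 * 4 * 9 * 16 * 1
= 5184


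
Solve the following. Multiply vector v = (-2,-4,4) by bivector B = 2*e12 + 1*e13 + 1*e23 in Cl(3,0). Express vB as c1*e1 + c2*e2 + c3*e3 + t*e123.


vB has grade-1 (vector) and grade-3 (trivector) parts: vB = (v _| B) + (v ^ B).
Vector part <vB>_1:
  e1: -v2*b12 - v3*b13 = -(-4)*(2) - (4)*(1) = 4
  e2: v1*b12 - v3*b23 = (-2)*(2) - (4)*(1) = -8
  e3: v1*b13 + v2*b23 = (-2)*(1) + (-4)*(1) = -6
Trivector part <vB>_3:
  e123: v1*b23 - v2*b13 + v3*b12 = (-2)*(1) - (-4)*(1) + (4)*(2) = 10
vB = 4*e1 - 8*e2 - 6*e3 + 10*e123


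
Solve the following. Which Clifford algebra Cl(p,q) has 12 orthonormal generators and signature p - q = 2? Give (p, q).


We need p + q = 12 and p - q = 2.
Adding: 2p = 12 + 2 = 14, so p = 7.
Then q = 12 - 7 = 5.
(p, q) = (7, 5)


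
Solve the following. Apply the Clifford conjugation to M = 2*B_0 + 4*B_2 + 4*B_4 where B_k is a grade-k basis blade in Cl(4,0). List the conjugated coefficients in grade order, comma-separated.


Clifford conjugate sign for grade k: (-1)^(k(k+1)/2)
Grade 0: (-1)^(0*1/2) = (-1)^0 = 1, coeff 2 -> 2
Grade 2: (-1)^(2*3/2) = (-1)^3 = -1, coeff 4 -> -4
Grade 4: (-1)^(4*5/2) = (-1)^10 = 1, coeff 4 -> 4
Conjugated coefficients: 2, -4, 4


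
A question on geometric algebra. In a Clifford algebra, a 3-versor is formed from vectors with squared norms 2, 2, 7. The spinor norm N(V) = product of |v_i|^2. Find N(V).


Spinor norm N(V) = |v1|^2 * |v2|^2 * ... * |v3|^2
= 2 * 2 * 7
Running product: 2, 4, 28
N(V) = 28


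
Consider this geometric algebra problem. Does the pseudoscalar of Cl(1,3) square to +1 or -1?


The pseudoscalar I = e1...e_n (product of all n generators) of Cl(p,q) satisfies I^2 = (-1)^(q + n(n-1)/2).
p = 1, q = 3, n = p + q = 4
n(n-1)/2 = 4 * 3 / 2 = 6
Exponent = q + n(n-1)/2 = 3 + 6 = 9
I^2 = (-1)^9 = -1


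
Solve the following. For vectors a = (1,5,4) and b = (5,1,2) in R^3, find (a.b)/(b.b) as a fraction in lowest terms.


Projection coefficient = (a . b) / (b . b)
a . b = 1*5 + 5*1 + 4*2
= 5 + 5 + 8 = 18
b . b = 5^2 + 1^2 + 2^2
= 25 + 1 + 4 = 30
Coefficient = 18/30
In lowest terms: 3/5


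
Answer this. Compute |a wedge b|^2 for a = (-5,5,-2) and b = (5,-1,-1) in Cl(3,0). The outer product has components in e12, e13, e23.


a wedge b = (a1*b2 - a2*b1)*e12 + (a1*b3 - a3*b1)*e13 + (a2*b3 - a3*b2)*e23
e12 coeff: (-5)*(-1) - 5*5 = 5 - 25 = -20
e13 coeff: (-5)*(-1) - (-2)*5 = 5 - (-10) = 15
e23 coeff: 5*(-1) - (-2)*(-1) = -5 - 2 = -7
|a wedge b|^2 = (-20)^2 + 15^2 + (-7)^2
= 400 + 225 + 49
= 674


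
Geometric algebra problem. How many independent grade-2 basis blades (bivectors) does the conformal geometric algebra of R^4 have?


The conformal model of R^4 uses Cl(5,1) with m = 4 + 2 = 6 generators.
Number of grade-2 blades = C(m, 2) = C(6, 2)
= 6*5/2 = 15


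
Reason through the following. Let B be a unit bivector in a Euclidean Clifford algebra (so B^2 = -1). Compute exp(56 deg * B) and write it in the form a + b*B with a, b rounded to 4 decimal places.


For a unit bivector B with B^2 = -1, the exponential series gives
e^(theta*B) = cos(theta) + sin(theta)*B (the GA analogue of Euler's formula).
theta = 56 degrees = 0.977384 rad
cos(56 deg) = 0.5592
sin(56 deg) = 0.8290
exp(theta*B) = 0.5592 + 0.8290*B


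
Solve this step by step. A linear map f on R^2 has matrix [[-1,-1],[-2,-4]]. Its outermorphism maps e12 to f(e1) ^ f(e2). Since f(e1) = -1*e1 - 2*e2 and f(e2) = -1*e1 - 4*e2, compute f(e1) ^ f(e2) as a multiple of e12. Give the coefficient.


The outermorphism of a linear map f sends e1^e2 to f(e1)^f(e2).
f(e1) = -1*e1 - 2*e2
f(e2) = -1*e1 - 4*e2
f(e1) ^ f(e2) = (-1*e1 - 2*e2) ^ (-1*e1 - 4*e2)
= (-1)*(-4)*e12 + (-2)*(-1)*e21
= (4 - 2)*e12
= 2*e12
Coefficient = 2


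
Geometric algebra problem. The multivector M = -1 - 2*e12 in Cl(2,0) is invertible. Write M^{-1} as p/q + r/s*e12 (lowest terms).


M = -1 - 2*e12, where e12^2 = -1.
Since M commutes with its reverse ~M = a - b*e12, M * ~M = a^2 - b^2*e12^2 = a^2 + b^2.
So M^{-1} = ~M / (a^2 + b^2) = (a - b*e12)/(a^2 + b^2).
a^2 + b^2 = 1 + 4 = 5
Scalar part = -1/5 = -1/5
Bivector coeff = 2/5 = 2/5
M^{-1} = -1/5 + 2/5*e12


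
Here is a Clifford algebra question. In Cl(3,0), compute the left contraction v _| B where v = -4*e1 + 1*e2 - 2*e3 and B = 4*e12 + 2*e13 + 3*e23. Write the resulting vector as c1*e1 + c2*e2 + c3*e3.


Left contraction v _| B = <vB>_1 (grade-1 part of the geometric product vB).
Using e1_|e12 = e2, e2_|e12 = -e1, e1_|e13 = e3, e3_|e13 = -e1, e2_|e23 = e3, e3_|e23 = -e2:
e1 coeff: -v2*b12 - v3*b13 = -(1)*(4) - (-2)*(2) = 0
e2 coeff: v1*b12 - v3*b23 = (-4)*(4) - (-2)*(3) = -10
e3 coeff: v1*b13 + v2*b23 = (-4)*(2) + (1)*(3) = -5
v _| B = 0*e1 - 10*e2 - 5*e3


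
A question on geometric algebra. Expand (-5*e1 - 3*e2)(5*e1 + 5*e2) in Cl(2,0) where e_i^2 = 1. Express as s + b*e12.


Expand: (-5*e1 - 3*e2)(5*e1 + 5*e2)
= (-5)*5*e1e1 + (-5)*5*e1e2 + (-3)*5*e2e1 + (-3)*5*e2e2
Using e1^2 = e2^2 = 1, e2e1 = -e1e2:
Scalar part s = (-5)*5 + (-3)*5 = -25 + (-15) = -40
Bivector part b = (-5)*5 - (-3)*5 = -25 - (-15) = -10
uv = -40 - 10*e12


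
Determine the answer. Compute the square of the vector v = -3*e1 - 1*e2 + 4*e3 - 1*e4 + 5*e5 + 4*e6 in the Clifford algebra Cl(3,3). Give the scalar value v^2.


v^2 = sum of c_i^2 * e_i^2
Positive signature terms (e_i^2 = +1): (-3)^2 + (-1)^2 + 4^2 = 26
Negative signature terms (e_j^2 = -1): (-1)^2 + 5^2 + 4^2 = 42
v^2 = 26 - 42 = -16


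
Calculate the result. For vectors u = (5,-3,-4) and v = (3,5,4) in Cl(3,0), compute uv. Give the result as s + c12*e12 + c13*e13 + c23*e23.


In Cl(3,0): e_i^2 = 1, e_ie_j = -e_je_i for i != j.
Scalar part = u . v = 5*3 + (-3)*5 + (-4)*4
= 15 + (-15) + (-16) = -16
e12 coeff = 5*5 - (-3)*3 = 25 - (-9) = 34
e13 coeff = 5*4 - (-4)*3 = 20 - (-12) = 32
e23 coeff = (-3)*4 - (-4)*5 = -12 - (-20) = 8
uv = -16 + 34*e12 + 32*e13 + 8*e23


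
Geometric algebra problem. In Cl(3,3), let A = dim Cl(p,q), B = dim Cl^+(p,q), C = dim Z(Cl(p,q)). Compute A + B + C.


n = 3 + 3 = 6
Total dim = 2^6 = 64
Even subalgebra dim = 2^5 = 32
n is even, so center dim = 1
Sum = 64 + 32 + 1 = 97


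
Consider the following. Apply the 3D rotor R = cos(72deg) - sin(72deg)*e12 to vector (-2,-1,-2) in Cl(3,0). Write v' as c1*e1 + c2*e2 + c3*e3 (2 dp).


Rotor R = cos(72deg) - sin(72deg)*e12
Rotation angle theta = 2 * 72 = 144 degrees in the e12 plane (e1 -> e2).
The component perpendicular to the plane (e3) is invariant: v'_3 = v3 = -2.00
cos(144deg) = -0.8090, sin(144deg) = 0.5878
v'_1 = v1*cos(theta) - v2*sin(theta) = -2*(-0.8090) - (-1)*0.5878 = 2.21
v'_2 = v1*sin(theta) + v2*cos(theta) = -2*0.5878 + (-1)*(-0.8090) = -0.37
v' = 2.21*e1 - 0.37*e2 - 2.00*e3


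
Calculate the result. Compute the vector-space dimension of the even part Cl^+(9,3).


Even subalgebra dimension = 2^(n-1)
n = 9 + 3 = 12
2^(12 - 1) = 2^11 = 2048
Verification: sum of C(12,k) for even k = 1 + 66 + 495 + 924 + 495 + 66 + 1 = 2048
Result = 2048


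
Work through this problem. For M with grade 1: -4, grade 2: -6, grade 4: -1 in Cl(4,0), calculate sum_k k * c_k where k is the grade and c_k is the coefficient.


Grade-weighted sum = sum of grade_k * coefficient_k
1*(-4) = -4
2*(-6) = -12
4*(-1) = -4
Total = -4 + (-12) + (-4) = -20


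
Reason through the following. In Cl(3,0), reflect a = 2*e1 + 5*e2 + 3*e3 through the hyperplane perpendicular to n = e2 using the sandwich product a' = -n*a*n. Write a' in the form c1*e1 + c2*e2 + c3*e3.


Reflection formula: a' = -n*a*n, with n = e2 (unit vector, n^2 = 1).
For reflection through hyperplane perp to e2:
The component along e2 flips sign, others stay.
a = (2, 5, 3)
a' = (2, -5, 3)
a' = 2*e1 - 5*e2 + 3*e3


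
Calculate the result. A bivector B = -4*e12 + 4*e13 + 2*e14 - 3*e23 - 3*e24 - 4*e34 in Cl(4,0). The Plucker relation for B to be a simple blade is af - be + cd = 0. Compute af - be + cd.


Plucker relation: af - be + cd
a*f = (-4)*(-4) = 16
b*e = 4*(-3) = -12
c*d = 2*(-3) = -6
af - be + cd = 16 - (-12) + (-6)
= 22


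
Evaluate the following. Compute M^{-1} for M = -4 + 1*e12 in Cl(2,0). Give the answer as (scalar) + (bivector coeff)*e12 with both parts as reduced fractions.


M = -4 + 1*e12, where e12^2 = -1.
Since M commutes with its reverse ~M = a - b*e12, M * ~M = a^2 - b^2*e12^2 = a^2 + b^2.
So M^{-1} = ~M / (a^2 + b^2) = (a - b*e12)/(a^2 + b^2).
a^2 + b^2 = 16 + 1 = 17
Scalar part = -4/17 = -4/17
Bivector coeff = -1/17 = -1/17
M^{-1} = -4/17 - 1/17*e12


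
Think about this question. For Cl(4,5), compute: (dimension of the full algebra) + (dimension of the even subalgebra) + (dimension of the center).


n = 4 + 5 = 9
Total dim = 2^9 = 512
Even subalgebra dim = 2^8 = 256
n is odd, so center dim = 2
Sum = 512 + 256 + 2 = 770


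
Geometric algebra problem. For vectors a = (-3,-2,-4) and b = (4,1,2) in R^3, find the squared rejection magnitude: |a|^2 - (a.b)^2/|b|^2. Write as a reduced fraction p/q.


|a|^2 = (-3)^2 + (-2)^2 + (-4)^2 = 29
|b|^2 = 4^2 + 1^2 + 2^2 = 21
a . b = (-3)*4 + (-2)*1 + (-4)*2 = -22
(a.b)^2 = (-22)^2 = 484
|rej|^2 = 29 - 484/21
= (609 - 484)/21
= 125/21
In lowest terms: 125/21


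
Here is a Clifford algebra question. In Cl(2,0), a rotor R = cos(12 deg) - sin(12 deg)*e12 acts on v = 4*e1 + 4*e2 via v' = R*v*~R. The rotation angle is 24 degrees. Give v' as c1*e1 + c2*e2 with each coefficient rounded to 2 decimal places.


Rotor R = cos(12deg) - sin(12deg)*e12
Rotation angle theta = 2 * 12 = 24 degrees
v' = R*v*~R rotates v by theta.
cos(24deg) = 0.9135, sin(24deg) = 0.4067
v'_1 = 4*cos(24deg) - 4*sin(24deg)
= 4*0.9135 - 4*0.4067
= 2.03
v'_2 = 4*sin(24deg) + 4*cos(24deg)
= 4*0.4067 + 4*0.9135
= 5.28
v' = 2.03*e1 + 5.28*e2


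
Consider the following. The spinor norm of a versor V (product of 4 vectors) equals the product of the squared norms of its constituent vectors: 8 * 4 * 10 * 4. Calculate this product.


Spinor norm N(V) = |v1|^2 * |v2|^2 * ... * |v4|^2
= 8 * 4 * 10 * 4
Running product: 8, 32, 320, 1280
N(V) = 1280


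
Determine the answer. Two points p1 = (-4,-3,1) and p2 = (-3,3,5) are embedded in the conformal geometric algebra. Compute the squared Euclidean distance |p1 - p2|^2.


p1 - p2 = (-1, -6, -4)
|p1 - p2|^2 = (-1)^2 + (-6)^2 + (-4)^2
= 1 + 36 + 16
= 53


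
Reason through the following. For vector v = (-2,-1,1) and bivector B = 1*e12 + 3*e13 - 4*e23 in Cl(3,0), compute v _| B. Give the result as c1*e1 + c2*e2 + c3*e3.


Left contraction v _| B = <vB>_1 (grade-1 part of the geometric product vB).
Using e1_|e12 = e2, e2_|e12 = -e1, e1_|e13 = e3, e3_|e13 = -e1, e2_|e23 = e3, e3_|e23 = -e2:
e1 coeff: -v2*b12 - v3*b13 = -(-1)*(1) - (1)*(3) = -2
e2 coeff: v1*b12 - v3*b23 = (-2)*(1) - (1)*(-4) = 2
e3 coeff: v1*b13 + v2*b23 = (-2)*(3) + (-1)*(-4) = -2
v _| B = -2*e1 + 2*e2 - 2*e3


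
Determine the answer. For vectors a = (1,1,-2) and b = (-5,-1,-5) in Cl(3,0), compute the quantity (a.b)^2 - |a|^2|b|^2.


a . b = 1*(-5) + 1*(-1) + (-2)*(-5)
= -5 + (-1) + 10 = 4
|a|^2 = 1^2 + 1^2 + (-2)^2 = 6
|b|^2 = (-5)^2 + (-1)^2 + (-5)^2 = 51
(a.b)^2 = 4^2 = 16
|a|^2 * |b|^2 = 6 * 51 = 306
Result = 16 - 306 = -290


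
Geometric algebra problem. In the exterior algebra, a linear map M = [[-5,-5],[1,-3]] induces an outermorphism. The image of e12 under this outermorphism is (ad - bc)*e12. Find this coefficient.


The outermorphism of a linear map f sends e1^e2 to f(e1)^f(e2).
f(e1) = -5*e1 + 1*e2
f(e2) = -5*e1 - 3*e2
f(e1) ^ f(e2) = (-5*e1 + 1*e2) ^ (-5*e1 - 3*e2)
= (-5)*(-3)*e12 + 1*(-5)*e21
= (15 - (-5))*e12
= 20*e12
Coefficient = 20


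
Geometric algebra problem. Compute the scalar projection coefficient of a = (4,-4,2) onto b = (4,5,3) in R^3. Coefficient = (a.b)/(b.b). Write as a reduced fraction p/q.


Projection coefficient = (a . b) / (b . b)
a . b = 4*4 + (-4)*5 + 2*3
= 16 + (-20) + 6 = 2
b . b = 4^2 + 5^2 + 3^2
= 16 + 25 + 9 = 50
Coefficient = 2/50
In lowest terms: 1/25
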